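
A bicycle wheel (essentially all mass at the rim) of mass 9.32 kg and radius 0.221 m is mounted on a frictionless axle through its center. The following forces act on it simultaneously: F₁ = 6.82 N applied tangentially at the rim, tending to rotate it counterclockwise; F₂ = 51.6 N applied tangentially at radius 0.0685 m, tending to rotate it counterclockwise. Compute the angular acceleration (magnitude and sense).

I = MR² = (9.32)(0.221)² = 0.4552 kg·m².
Taking counterclockwise as positive: τ₁ = +(6.82)(0.221) = +1.507 N·m; τ₂ = +(51.6)(0.0685) = +3.535 N·m.
Net torque τ = 5.042 N·m.
α = τ/I = 5.042/0.4552 = 11.08 rad/s².

α ≈ 11.1 rad/s², counterclockwise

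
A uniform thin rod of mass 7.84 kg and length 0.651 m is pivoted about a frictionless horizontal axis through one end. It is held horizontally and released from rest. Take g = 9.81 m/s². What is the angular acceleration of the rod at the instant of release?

α ≈ 22.6 rad/s²

About the pivot, I = (1/3)ML² = (1/3)(7.84)(0.651)² = 1.108 kg·m².
The weight acts at the center, a distance L/2 = 0.3255 m from the pivot; τ = Mg(L/2) = 25.03 N·m.
α = τ/I = 25.03/1.108 = 22.60 rad/s².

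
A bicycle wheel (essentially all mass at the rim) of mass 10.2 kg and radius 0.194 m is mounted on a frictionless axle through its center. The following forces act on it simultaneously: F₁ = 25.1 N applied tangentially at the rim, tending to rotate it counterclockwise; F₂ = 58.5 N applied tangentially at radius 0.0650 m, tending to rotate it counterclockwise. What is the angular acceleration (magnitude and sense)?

α ≈ 22.6 rad/s², counterclockwise

I = MR² = (10.2)(0.194)² = 0.3839 kg·m².
Taking counterclockwise as positive: τ₁ = +(25.1)(0.194) = +4.869 N·m; τ₂ = +(58.5)(0.0650) = +3.803 N·m.
Net torque τ = 8.672 N·m.
α = τ/I = 8.672/0.3839 = 22.59 rad/s².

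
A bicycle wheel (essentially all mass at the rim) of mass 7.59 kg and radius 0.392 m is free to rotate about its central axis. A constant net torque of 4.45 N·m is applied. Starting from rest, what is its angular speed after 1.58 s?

ω ≈ 6.03 rad/s

I = MR² = (7.59)(0.392)² = 1.166 kg·m².
α = τ/I = 4.45/1.166 = 3.815 rad/s².
ω = ω₀ + αt = 0 + (3.815)(1.58) = 6.028 rad/s.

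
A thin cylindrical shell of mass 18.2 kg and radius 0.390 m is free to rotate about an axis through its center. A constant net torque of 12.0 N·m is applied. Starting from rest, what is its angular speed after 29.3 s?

I = MR² = (18.2)(0.390)² = 2.768 kg·m².
α = τ/I = 12.0/2.768 = 4.335 rad/s².
ω = ω₀ + αt = 0 + (4.335)(29.3) = 127.0 rad/s.

ω ≈ 127 rad/s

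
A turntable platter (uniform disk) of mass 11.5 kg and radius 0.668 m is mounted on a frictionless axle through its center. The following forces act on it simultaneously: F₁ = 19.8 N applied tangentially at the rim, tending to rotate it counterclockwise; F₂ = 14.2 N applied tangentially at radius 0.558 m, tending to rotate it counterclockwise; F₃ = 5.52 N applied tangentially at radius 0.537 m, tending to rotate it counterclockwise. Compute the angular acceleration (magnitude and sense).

I = ½MR² = (1/2)(11.5)(0.668)² = 2.566 kg·m².
Taking counterclockwise as positive: τ₁ = +(19.8)(0.668) = +13.23 N·m; τ₂ = +(14.2)(0.558) = +7.924 N·m; τ₃ = +(5.52)(0.537) = +2.964 N·m.
Net torque τ = 24.11 N·m.
α = τ/I = 24.11/2.566 = 9.398 rad/s².

α ≈ 9.40 rad/s², counterclockwise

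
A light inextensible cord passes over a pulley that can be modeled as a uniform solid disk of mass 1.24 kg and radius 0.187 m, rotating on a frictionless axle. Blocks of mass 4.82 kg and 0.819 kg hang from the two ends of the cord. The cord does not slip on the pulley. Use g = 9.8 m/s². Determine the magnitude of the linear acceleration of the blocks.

a ≈ 6.26 m/s²

I = ½MR² = (1/2)(1.24)(0.187)² = 0.02168 kg·m².
Heavier block: m₁g − T₁ = m₁a. Lighter block: T₂ − m₂g = m₂a.
Pulley: (T₁ − T₂)R = Iα = I(a/R), so T₁ − T₂ = (I/R²)a = (1/2)M_p a = 0.6200·a.
Adding the three: (m₁ − m₂)g = (m₁ + m₂ + 0.6200)a, so a = (4.82 − 0.819)(9.8)/(4.82 + 0.819 + 0.6200) = 6.265 m/s².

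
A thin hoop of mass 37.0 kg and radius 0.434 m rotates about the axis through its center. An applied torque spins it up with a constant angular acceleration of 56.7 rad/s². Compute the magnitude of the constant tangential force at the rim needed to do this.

F ≈ 910 N

I = MR² = (37.0)(0.434)² = 6.969 kg·m².
The required torque is τ = Iα = (6.969)(56.70) = 395.2 N·m.
A tangential force at the rim gives τ = FR, so F = τ/R = 395.2/0.434 = 910.5 N.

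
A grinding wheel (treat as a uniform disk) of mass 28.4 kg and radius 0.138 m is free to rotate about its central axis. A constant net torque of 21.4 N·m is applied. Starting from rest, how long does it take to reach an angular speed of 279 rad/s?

I = ½MR² = (1/2)(28.4)(0.138)² = 0.2704 kg·m².
α = τ/I = 21.4/0.2704 = 79.13 rad/s².
ω = αt ⇒ t = ω/α = 279/79.13 = 3.526 s.

t ≈ 3.53 s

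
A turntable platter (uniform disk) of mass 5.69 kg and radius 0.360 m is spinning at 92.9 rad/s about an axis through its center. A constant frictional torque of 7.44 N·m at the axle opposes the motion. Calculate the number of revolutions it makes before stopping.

I = ½MR² = (1/2)(5.69)(0.360)² = 0.3687 kg·m².
The net torque has magnitude 7.44 N·m, opposing ω.
|α| = τ/I = 7.440/0.3687 = 20.18 rad/s² (deceleration).
ω² = ω₀² − 2|α|θ with ω = 0 ⇒ θ = ω₀²/(2|α|) = 213.9 rad = 34.04 rev.

≈ 34.0 revolutions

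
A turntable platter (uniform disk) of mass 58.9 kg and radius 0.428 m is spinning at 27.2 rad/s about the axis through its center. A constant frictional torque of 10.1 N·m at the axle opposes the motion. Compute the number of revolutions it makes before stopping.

I = ½MR² = (1/2)(58.9)(0.428)² = 5.395 kg·m².
The net torque has magnitude 10.1 N·m, opposing ω.
|α| = τ/I = 10.10/5.395 = 1.872 rad/s² (deceleration).
ω² = ω₀² − 2|α|θ with ω = 0 ⇒ θ = ω₀²/(2|α|) = 197.6 rad = 31.45 rev.

≈ 31.4 revolutions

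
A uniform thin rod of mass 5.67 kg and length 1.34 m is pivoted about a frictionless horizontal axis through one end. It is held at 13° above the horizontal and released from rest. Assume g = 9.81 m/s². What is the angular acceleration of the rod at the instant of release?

α ≈ 10.7 rad/s²

About the pivot, I = (1/3)ML² = (1/3)(5.67)(1.34)² = 3.394 kg·m².
The weight acts at the center, a distance L/2 = 0.6700 m from the pivot; τ = Mg(L/2) cos 13° = 36.31 N·m.
α = τ/I = 36.31/3.394 = 10.70 rad/s².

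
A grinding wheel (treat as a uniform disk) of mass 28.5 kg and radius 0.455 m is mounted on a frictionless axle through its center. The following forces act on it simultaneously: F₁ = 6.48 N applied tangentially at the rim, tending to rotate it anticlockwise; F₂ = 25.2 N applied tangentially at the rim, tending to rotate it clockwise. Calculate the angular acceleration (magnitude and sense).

I = ½MR² = (1/2)(28.5)(0.455)² = 2.950 kg·m².
Taking anticlockwise as positive: τ₁ = +(6.48)(0.455) = +2.948 N·m; τ₂ = −(25.2)(0.455) = −11.47 N·m.
Net torque τ = -8.518 N·m.
α = τ/I = -8.518/2.950 = -2.887 rad/s².

α ≈ 2.89 rad/s², clockwise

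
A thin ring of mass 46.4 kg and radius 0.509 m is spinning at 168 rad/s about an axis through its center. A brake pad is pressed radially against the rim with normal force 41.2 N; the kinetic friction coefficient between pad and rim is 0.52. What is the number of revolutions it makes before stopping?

≈ 2480 revolutions

I = MR² = (46.4)(0.509)² = 12.02 kg·m².
Friction force f = μN = (0.52)(41.2) = 21.42 N at the rim; torque magnitude τ = fR = 10.90 N·m, opposing ω.
|α| = τ/I = 10.90/12.02 = 0.9071 rad/s² (deceleration).
ω² = ω₀² − 2|α|θ with ω = 0 ⇒ θ = ω₀²/(2|α|) = 15560 rad = 2476 rev.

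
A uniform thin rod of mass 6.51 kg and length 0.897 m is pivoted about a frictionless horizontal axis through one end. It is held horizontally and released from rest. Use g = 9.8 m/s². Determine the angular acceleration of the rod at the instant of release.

α ≈ 16.4 rad/s²

About the pivot, I = (1/3)ML² = (1/3)(6.51)(0.897)² = 1.746 kg·m².
The weight acts at the center, a distance L/2 = 0.4485 m from the pivot; τ = Mg(L/2) = 28.61 N·m.
α = τ/I = 28.61/1.746 = 16.39 rad/s².
(Equivalently α = (3g/(2L)) = 16.39 rad/s².)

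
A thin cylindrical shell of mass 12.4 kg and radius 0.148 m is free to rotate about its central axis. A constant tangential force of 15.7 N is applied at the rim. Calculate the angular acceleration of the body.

I = MR² = (12.4)(0.148)² = 0.2716 kg·m².
τ = F R = (15.7)(0.148) = 2.324 N·m.
Newton's second law for rotation, τ = Iα, gives α = τ/I = 2.324/0.2716 = 8.555 rad/s².

α ≈ 8.55 rad/s²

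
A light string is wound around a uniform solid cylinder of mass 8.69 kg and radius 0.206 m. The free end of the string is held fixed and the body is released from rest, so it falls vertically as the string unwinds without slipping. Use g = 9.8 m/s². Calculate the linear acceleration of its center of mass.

Translation: Mg − T = Ma. Rotation about the center: TR = Iα with I = ½MR².
With a = αR: T = (I/R²)a = (1/2)M a, so Mg = (1 + 0.5000)Ma.
a = g/(1 + 0.5000) = 9.8/1.500 = 6.533 m/s².

a ≈ 6.53 m/s²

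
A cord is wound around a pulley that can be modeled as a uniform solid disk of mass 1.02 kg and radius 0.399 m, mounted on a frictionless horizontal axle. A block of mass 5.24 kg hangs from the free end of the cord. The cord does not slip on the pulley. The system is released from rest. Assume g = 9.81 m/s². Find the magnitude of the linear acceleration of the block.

I = ½MR² = (1/2)(1.02)(0.399)² = 0.08119 kg·m².
Block: mg − T = ma. Pulley: TR = Iα. No-slip: a = αR, so T = (I/R²)a = 0.5100·a.
Then mg = (m + 0.5100)a, so a = (5.24)(9.81)/(5.24 + 0.5100) = 8.940 m/s².

a ≈ 8.94 m/s²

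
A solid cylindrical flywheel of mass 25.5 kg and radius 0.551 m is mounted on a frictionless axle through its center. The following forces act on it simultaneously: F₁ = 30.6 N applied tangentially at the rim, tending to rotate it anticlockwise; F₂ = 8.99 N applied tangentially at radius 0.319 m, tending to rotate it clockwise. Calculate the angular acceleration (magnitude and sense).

α ≈ 3.61 rad/s², anticlockwise

I = ½MR² = (1/2)(25.5)(0.551)² = 3.871 kg·m².
Taking anticlockwise as positive: τ₁ = +(30.6)(0.551) = +16.86 N·m; τ₂ = −(8.99)(0.319) = −2.868 N·m.
Net torque τ = 13.99 N·m.
α = τ/I = 13.99/3.871 = 3.615 rad/s².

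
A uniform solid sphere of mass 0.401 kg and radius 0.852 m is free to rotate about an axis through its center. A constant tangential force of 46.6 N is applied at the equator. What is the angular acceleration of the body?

I = (2/5)MR² = (2/5)(0.401)(0.852)² = 0.1164 kg·m².
τ = F R = (46.6)(0.852) = 39.70 N·m.
Newton's second law for rotation, τ = Iα, gives α = τ/I = 39.70/0.1164 = 341.0 rad/s².

α ≈ 341 rad/s²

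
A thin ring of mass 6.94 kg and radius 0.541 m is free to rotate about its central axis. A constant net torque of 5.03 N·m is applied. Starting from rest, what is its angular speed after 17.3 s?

ω ≈ 42.8 rad/s

I = MR² = (6.94)(0.541)² = 2.031 kg·m².
α = τ/I = 5.03/2.031 = 2.476 rad/s².
ω = ω₀ + αt = 0 + (2.476)(17.3) = 42.84 rad/s.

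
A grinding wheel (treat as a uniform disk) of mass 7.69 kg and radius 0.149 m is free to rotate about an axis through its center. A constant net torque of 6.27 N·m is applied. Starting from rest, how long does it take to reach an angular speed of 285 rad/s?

t ≈ 3.88 s

I = ½MR² = (1/2)(7.69)(0.149)² = 0.08536 kg·m².
α = τ/I = 6.27/0.08536 = 73.45 rad/s².
ω = αt ⇒ t = ω/α = 285/73.45 = 3.880 s.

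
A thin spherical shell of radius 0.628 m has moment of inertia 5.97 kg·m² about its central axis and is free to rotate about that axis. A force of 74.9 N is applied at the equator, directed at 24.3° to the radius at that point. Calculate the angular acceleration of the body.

Only the tangential component produces torque: τ = F R sinθ = (74.9)(0.628) sin 24.3° = 19.36 N·m.
From τ = Iα: α = 19.36/5.970 = 3.242 rad/s².

α ≈ 3.24 rad/s²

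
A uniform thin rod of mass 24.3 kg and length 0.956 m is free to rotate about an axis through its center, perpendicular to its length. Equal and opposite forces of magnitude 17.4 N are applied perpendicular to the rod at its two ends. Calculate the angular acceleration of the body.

I = (1/12)ML² = (1/12)(24.3)(0.956)² = 1.851 kg·m².
The couple gives τ = F·(L/2) + F·(L/2) = F L = (17.4)(0.956) = 16.63 N·m.
From τ = Iα: α = 16.63/1.851 = 8.988 rad/s².

α ≈ 8.99 rad/s²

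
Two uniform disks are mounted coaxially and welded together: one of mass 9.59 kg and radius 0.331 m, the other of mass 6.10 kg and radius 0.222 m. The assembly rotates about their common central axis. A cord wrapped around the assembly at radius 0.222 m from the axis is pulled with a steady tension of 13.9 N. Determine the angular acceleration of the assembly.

I = ½M₁R₁² + ½M₂R₂² = ½(9.59)(0.331)² + ½(6.10)(0.222)² = 0.6757 kg·m².
τ = F r = (13.9)(0.222) = 3.086 N·m.
α = τ/I = 3.086/0.6757 = 4.567 rad/s².

α ≈ 4.57 rad/s²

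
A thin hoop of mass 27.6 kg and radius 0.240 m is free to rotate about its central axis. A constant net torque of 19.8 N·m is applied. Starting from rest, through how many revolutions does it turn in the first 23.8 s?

I = MR² = (27.6)(0.240)² = 1.590 kg·m².
α = τ/I = 19.8/1.590 = 12.45 rad/s².
θ = ½αt² = ½(12.45)(23.8)² = 3527 rad.
Revolutions = θ/(2π) = 561.4.

≈ 561 revolutions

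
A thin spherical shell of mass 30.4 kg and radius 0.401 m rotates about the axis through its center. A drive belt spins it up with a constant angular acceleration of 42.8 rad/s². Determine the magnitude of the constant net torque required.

τ ≈ 139 N·m

I = (2/3)MR² = (2/3)(30.4)(0.401)² = 3.259 kg·m².
τ = Iα = (3.259)(42.80) = 139.5 N·m.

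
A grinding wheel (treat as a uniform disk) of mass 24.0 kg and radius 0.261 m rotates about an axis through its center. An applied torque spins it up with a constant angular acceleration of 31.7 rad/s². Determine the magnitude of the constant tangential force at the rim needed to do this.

F ≈ 99.3 N

I = ½MR² = (1/2)(24.0)(0.261)² = 0.8175 kg·m².
The required torque is τ = Iα = (0.8175)(31.70) = 25.91 N·m.
A tangential force at the rim gives τ = FR, so F = τ/R = 25.91/0.261 = 99.28 N.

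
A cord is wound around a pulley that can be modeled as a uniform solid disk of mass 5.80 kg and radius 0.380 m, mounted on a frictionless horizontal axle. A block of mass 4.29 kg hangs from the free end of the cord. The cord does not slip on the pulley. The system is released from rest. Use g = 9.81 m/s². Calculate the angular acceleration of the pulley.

I = ½MR² = (1/2)(5.80)(0.380)² = 0.4188 kg·m².
Block: mg − T = ma. Pulley: TR = Iα. No-slip: a = αR, so T = (I/R²)a = 2.900·a.
Then mg = (m + 2.900)a, so a = (4.29)(9.81)/(4.29 + 2.900) = 5.853 m/s².
α = a/R = 5.853/0.380 = 15.40 rad/s².

α ≈ 15.4 rad/s²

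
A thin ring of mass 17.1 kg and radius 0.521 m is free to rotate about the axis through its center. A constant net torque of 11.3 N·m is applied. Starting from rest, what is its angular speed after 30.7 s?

I = MR² = (17.1)(0.521)² = 4.642 kg·m².
α = τ/I = 11.3/4.642 = 2.434 rad/s².
ω = ω₀ + αt = 0 + (2.434)(30.7) = 74.74 rad/s.

ω ≈ 74.7 rad/s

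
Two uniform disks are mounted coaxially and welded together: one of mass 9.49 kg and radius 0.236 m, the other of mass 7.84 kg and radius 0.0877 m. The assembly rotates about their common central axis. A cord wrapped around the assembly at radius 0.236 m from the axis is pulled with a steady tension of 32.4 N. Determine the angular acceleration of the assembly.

I = ½M₁R₁² + ½M₂R₂² = ½(9.49)(0.236)² + ½(7.84)(0.0877)² = 0.2944 kg·m².
τ = F r = (32.4)(0.236) = 7.646 N·m.
α = τ/I = 7.646/0.2944 = 25.97 rad/s².

α ≈ 26.0 rad/s²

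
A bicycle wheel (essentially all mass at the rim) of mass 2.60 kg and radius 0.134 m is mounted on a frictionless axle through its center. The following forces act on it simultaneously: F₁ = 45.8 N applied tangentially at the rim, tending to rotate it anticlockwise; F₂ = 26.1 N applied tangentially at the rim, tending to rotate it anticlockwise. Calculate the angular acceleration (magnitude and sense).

α ≈ 206 rad/s², anticlockwise

I = MR² = (2.60)(0.134)² = 0.04669 kg·m².
Taking anticlockwise as positive: τ₁ = +(45.8)(0.134) = +6.137 N·m; τ₂ = +(26.1)(0.134) = +3.497 N·m.
Net torque τ = 9.635 N·m.
α = τ/I = 9.635/0.04669 = 206.4 rad/s².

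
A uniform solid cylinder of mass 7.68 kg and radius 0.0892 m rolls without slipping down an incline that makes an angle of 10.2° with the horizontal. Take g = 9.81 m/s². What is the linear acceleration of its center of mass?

Translation along the incline: Mg sinθ − f = Ma.
Rotation about the center: fR = Iα with I = ½MR². No-slip gives a = αR, so f = (I/R²)a = (1/2)M a.
Substituting: Mg sinθ = (1 + 0.5000)Ma, so a = g sinθ/(1 + 0.5000) = (9.81) sin 10.2° / 1.500 = 1.158 m/s².

a ≈ 1.16 m/s²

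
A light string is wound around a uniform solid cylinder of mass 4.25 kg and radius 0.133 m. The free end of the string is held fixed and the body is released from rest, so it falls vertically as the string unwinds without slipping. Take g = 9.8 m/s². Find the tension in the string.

T ≈ 13.9 N

Translation: Mg − T = Ma. Rotation about the center: TR = Iα with I = ½MR².
With a = αR: T = (I/R²)a = (1/2)M a, so Mg = (1 + 0.5000)Ma.
a = g/(1 + 0.5000) = 9.8/1.500 = 6.533 m/s².
T = 0.5000·M·a = (0.5000)(4.25)(6.533) = 13.88 N.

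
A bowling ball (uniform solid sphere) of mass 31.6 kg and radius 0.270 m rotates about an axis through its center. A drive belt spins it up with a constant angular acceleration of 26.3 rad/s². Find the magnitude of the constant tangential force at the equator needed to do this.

F ≈ 89.8 N

I = (2/5)MR² = (2/5)(31.6)(0.270)² = 0.9215 kg·m².
The required torque is τ = Iα = (0.9215)(26.30) = 24.23 N·m.
A tangential force at the equator gives τ = FR, so F = τ/R = 24.23/0.270 = 89.76 N.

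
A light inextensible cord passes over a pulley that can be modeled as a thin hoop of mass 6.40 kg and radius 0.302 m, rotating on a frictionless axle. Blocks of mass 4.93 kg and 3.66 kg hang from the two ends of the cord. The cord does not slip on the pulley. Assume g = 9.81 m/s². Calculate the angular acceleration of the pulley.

α ≈ 2.75 rad/s²

I = MR² = (6.40)(0.302)² = 0.5837 kg·m².
Heavier block: m₁g − T₁ = m₁a. Lighter block: T₂ − m₂g = m₂a.
Pulley: (T₁ − T₂)R = Iα = I(a/R), so T₁ − T₂ = (I/R²)a = 1·M_p a = 6.400·a.
Adding the three: (m₁ − m₂)g = (m₁ + m₂ + 6.400)a, so a = (4.93 − 3.66)(9.81)/(4.93 + 3.66 + 6.400) = 0.8311 m/s².
α = a/R = 0.8311/0.302 = 2.752 rad/s².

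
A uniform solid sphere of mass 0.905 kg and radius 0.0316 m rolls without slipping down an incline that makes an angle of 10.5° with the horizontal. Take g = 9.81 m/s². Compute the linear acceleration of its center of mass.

a ≈ 1.28 m/s²

Translation along the incline: Mg sinθ − f = Ma.
Rotation about the center: fR = Iα with I = (2/5)MR². No-slip gives a = αR, so f = (I/R²)a = (2/5)M a.
Substituting: Mg sinθ = (1 + 0.4000)Ma, so a = g sinθ/(1 + 0.4000) = (9.81) sin 10.5° / 1.400 = 1.277 m/s².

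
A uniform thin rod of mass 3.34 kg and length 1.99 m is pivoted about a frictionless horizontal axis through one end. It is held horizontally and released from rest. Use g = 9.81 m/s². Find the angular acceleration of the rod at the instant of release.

α ≈ 7.39 rad/s²

About the pivot, I = (1/3)ML² = (1/3)(3.34)(1.99)² = 4.409 kg·m².
The weight acts at the center, a distance L/2 = 0.9950 m from the pivot; τ = Mg(L/2) = 32.60 N·m.
α = τ/I = 32.60/4.409 = 7.394 rad/s².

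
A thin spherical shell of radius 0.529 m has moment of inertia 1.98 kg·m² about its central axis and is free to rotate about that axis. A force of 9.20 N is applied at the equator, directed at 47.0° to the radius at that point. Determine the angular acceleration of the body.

Only the tangential component produces torque: τ = F R sinθ = (9.20)(0.529) sin 47.0° = 3.559 N·m.
Newton's second law for rotation, τ = Iα, gives α = τ/I = 3.559/1.980 = 1.798 rad/s².

α ≈ 1.80 rad/s²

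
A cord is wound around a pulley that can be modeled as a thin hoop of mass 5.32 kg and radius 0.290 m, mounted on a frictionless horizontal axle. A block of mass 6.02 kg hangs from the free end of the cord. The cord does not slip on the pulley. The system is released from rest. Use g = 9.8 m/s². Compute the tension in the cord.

T ≈ 27.7 N

I = MR² = (5.32)(0.290)² = 0.4474 kg·m².
Block: mg − T = ma. Pulley: TR = Iα. No-slip: a = αR, so T = (I/R²)a = 5.320·a.
Then mg = (m + 5.320)a, so a = (6.02)(9.8)/(6.02 + 5.320) = 5.202 m/s².
T = 5.320·a = 27.68 N.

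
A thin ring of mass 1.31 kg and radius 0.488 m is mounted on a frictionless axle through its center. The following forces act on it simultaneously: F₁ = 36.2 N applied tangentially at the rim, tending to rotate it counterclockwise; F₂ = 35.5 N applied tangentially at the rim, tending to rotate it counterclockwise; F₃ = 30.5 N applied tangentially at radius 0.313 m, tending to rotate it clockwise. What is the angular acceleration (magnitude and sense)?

I = MR² = (1.31)(0.488)² = 0.3120 kg·m².
Taking counterclockwise as positive: τ₁ = +(36.2)(0.488) = +17.67 N·m; τ₂ = +(35.5)(0.488) = +17.32 N·m; τ₃ = −(30.5)(0.313) = −9.546 N·m.
Net torque τ = 25.44 N·m.
α = τ/I = 25.44/0.3120 = 81.56 rad/s².

α ≈ 81.6 rad/s², counterclockwise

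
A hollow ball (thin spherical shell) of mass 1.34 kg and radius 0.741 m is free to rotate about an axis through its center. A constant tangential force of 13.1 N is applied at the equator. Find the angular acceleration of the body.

I = (2/3)MR² = (2/3)(1.34)(0.741)² = 0.4905 kg·m².
τ = F R = (13.1)(0.741) = 9.707 N·m.
Newton's second law for rotation, τ = Iα, gives α = τ/I = 9.707/0.4905 = 19.79 rad/s².

α ≈ 19.8 rad/s²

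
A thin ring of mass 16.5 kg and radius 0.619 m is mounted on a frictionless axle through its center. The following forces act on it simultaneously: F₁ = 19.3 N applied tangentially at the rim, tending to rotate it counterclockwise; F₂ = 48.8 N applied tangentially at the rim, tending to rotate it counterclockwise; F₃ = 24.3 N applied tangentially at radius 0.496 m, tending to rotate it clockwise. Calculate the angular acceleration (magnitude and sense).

α ≈ 4.76 rad/s², counterclockwise

I = MR² = (16.5)(0.619)² = 6.322 kg·m².
Taking counterclockwise as positive: τ₁ = +(19.3)(0.619) = +11.95 N·m; τ₂ = +(48.8)(0.619) = +30.21 N·m; τ₃ = −(24.3)(0.496) = −12.05 N·m.
Net torque τ = 30.10 N·m.
α = τ/I = 30.10/6.322 = 4.761 rad/s².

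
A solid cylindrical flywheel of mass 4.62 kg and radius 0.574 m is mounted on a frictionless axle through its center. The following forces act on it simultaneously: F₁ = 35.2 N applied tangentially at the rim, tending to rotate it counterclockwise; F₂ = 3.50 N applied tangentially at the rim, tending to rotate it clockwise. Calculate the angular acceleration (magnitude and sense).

α ≈ 23.9 rad/s², counterclockwise

I = ½MR² = (1/2)(4.62)(0.574)² = 0.7611 kg·m².
Taking counterclockwise as positive: τ₁ = +(35.2)(0.574) = +20.20 N·m; τ₂ = −(3.50)(0.574) = −2.009 N·m.
Net torque τ = 18.20 N·m.
α = τ/I = 18.20/0.7611 = 23.91 rad/s².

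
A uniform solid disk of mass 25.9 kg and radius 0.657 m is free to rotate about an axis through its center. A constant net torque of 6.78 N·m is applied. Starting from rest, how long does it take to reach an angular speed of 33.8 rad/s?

I = ½MR² = (1/2)(25.9)(0.657)² = 5.590 kg·m².
α = τ/I = 6.78/5.590 = 1.213 rad/s².
ω = αt ⇒ t = ω/α = 33.8/1.213 = 27.87 s.

t ≈ 27.9 s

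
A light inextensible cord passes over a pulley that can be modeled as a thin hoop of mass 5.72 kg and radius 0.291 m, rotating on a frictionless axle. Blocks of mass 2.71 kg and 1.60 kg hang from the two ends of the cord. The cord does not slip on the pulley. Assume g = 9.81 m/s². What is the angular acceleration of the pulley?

α ≈ 3.73 rad/s²

I = MR² = (5.72)(0.291)² = 0.4844 kg·m².
Heavier block: m₁g − T₁ = m₁a. Lighter block: T₂ − m₂g = m₂a.
Pulley: (T₁ − T₂)R = Iα = I(a/R), so T₁ − T₂ = (I/R²)a = 1·M_p a = 5.720·a.
Adding the three: (m₁ − m₂)g = (m₁ + m₂ + 5.720)a, so a = (2.71 − 1.60)(9.81)/(2.71 + 1.60 + 5.720) = 1.086 m/s².
α = a/R = 1.086/0.291 = 3.731 rad/s².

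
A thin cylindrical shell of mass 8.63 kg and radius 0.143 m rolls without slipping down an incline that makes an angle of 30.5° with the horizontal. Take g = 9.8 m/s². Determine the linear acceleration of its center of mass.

Translation along the incline: Mg sinθ − f = Ma.
Rotation about the center: fR = Iα with I = MR². No-slip gives a = αR, so f = (I/R²)a = M a.
Substituting: Mg sinθ = (1 + 1.000)Ma, so a = g sinθ/(1 + 1.000) = (9.8) sin 30.5° / 2.000 = 2.487 m/s².

a ≈ 2.49 m/s²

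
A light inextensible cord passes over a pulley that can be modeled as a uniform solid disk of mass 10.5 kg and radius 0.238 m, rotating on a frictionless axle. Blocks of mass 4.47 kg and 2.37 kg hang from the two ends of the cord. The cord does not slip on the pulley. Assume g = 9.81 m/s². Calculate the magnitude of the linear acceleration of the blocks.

I = ½MR² = (1/2)(10.5)(0.238)² = 0.2974 kg·m².
Heavier block: m₁g − T₁ = m₁a. Lighter block: T₂ − m₂g = m₂a.
Pulley: (T₁ − T₂)R = Iα = I(a/R), so T₁ − T₂ = (I/R²)a = (1/2)M_p a = 5.250·a.
Adding the three: (m₁ − m₂)g = (m₁ + m₂ + 5.250)a, so a = (4.47 − 2.37)(9.81)/(4.47 + 2.37 + 5.250) = 1.704 m/s².

a ≈ 1.70 m/s²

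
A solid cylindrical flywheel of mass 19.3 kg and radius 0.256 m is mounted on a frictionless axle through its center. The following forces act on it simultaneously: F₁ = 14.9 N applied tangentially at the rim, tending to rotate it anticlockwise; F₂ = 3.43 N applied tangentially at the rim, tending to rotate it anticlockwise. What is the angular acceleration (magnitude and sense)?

I = ½MR² = (1/2)(19.3)(0.256)² = 0.6324 kg·m².
Taking anticlockwise as positive: τ₁ = +(14.9)(0.256) = +3.814 N·m; τ₂ = +(3.43)(0.256) = +0.8781 N·m.
Net torque τ = 4.692 N·m.
α = τ/I = 4.692/0.6324 = 7.420 rad/s².

α ≈ 7.42 rad/s², anticlockwise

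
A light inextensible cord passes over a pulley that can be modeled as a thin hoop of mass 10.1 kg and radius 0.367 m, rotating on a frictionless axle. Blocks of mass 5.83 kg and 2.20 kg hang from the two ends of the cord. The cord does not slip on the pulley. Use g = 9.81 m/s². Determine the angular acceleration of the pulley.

α ≈ 5.35 rad/s²

I = MR² = (10.1)(0.367)² = 1.360 kg·m².
Heavier block: m₁g − T₁ = m₁a. Lighter block: T₂ − m₂g = m₂a.
Pulley: (T₁ − T₂)R = Iα = I(a/R), so T₁ − T₂ = (I/R²)a = 1·M_p a = 10.10·a.
Adding the three: (m₁ − m₂)g = (m₁ + m₂ + 10.10)a, so a = (5.83 − 2.20)(9.81)/(5.83 + 2.20 + 10.10) = 1.964 m/s².
α = a/R = 1.964/0.367 = 5.352 rad/s².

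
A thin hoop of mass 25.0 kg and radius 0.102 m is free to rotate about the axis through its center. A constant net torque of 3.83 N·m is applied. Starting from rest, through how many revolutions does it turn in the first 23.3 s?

I = MR² = (25.0)(0.102)² = 0.2601 kg·m².
α = τ/I = 3.83/0.2601 = 14.73 rad/s².
θ = ½αt² = ½(14.73)(23.3)² = 3997 rad.
Revolutions = θ/(2π) = 636.2.

≈ 636 revolutions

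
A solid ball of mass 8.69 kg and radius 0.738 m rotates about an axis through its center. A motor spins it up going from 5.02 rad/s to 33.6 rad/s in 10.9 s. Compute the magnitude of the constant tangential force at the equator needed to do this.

F ≈ 6.73 N

I = (2/5)MR² = (2/5)(8.69)(0.738)² = 1.893 kg·m².
α = Δω/Δt = (33.6 − 5.02)/10.9 = 2.622 rad/s².
The required torque is τ = Iα = (1.893)(2.622) = 4.964 N·m.
A tangential force at the equator gives τ = FR, so F = τ/R = 4.964/0.738 = 6.726 N.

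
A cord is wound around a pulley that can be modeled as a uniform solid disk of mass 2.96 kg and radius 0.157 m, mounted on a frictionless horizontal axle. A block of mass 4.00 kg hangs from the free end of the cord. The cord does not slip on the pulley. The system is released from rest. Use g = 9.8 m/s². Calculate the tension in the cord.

I = ½MR² = (1/2)(2.96)(0.157)² = 0.03648 kg·m².
Block: mg − T = ma. Pulley: TR = Iα. No-slip: a = αR, so T = (I/R²)a = 1.480·a.
Then mg = (m + 1.480)a, so a = (4.00)(9.8)/(4.00 + 1.480) = 7.153 m/s².
T = 1.480·a = 10.59 N.

T ≈ 10.6 N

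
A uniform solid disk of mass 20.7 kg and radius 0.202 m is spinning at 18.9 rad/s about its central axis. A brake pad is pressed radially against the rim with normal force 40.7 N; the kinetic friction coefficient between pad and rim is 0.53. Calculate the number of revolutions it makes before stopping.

I = ½MR² = (1/2)(20.7)(0.202)² = 0.4223 kg·m².
Friction force f = μN = (0.53)(40.7) = 21.57 N at the rim; torque magnitude τ = fR = 4.357 N·m, opposing ω.
|α| = τ/I = 4.357/0.4223 = 10.32 rad/s² (deceleration).
ω² = ω₀² − 2|α|θ with ω = 0 ⇒ θ = ω₀²/(2|α|) = 17.31 rad = 2.755 rev.

≈ 2.76 revolutions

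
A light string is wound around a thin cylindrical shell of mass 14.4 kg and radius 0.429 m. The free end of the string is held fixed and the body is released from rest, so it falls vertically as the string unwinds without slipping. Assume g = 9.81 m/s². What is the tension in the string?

T ≈ 70.6 N

Translation: Mg − T = Ma. Rotation about the center: TR = Iα with I = MR².
With a = αR: T = (I/R²)a = M a, so Mg = (1 + 1.000)Ma.
a = g/(1 + 1.000) = 9.81/2.000 = 4.905 m/s².
T = 1.000·M·a = (1.000)(14.4)(4.905) = 70.63 N.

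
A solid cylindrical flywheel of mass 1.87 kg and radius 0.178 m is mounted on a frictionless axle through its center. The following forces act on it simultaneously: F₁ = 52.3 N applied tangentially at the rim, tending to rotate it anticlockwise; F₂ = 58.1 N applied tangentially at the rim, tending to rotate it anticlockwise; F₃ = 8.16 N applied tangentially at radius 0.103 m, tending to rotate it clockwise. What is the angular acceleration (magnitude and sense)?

α ≈ 635 rad/s², anticlockwise

I = ½MR² = (1/2)(1.87)(0.178)² = 0.02962 kg·m².
Taking anticlockwise as positive: τ₁ = +(52.3)(0.178) = +9.309 N·m; τ₂ = +(58.1)(0.178) = +10.34 N·m; τ₃ = −(8.16)(0.103) = −0.8405 N·m.
Net torque τ = 18.81 N·m.
α = τ/I = 18.81/0.02962 = 635.0 rad/s².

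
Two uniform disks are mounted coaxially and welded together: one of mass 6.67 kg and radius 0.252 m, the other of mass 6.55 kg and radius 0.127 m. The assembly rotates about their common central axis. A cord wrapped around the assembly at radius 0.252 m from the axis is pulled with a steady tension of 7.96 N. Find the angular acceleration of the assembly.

α ≈ 7.58 rad/s²

I = ½M₁R₁² + ½M₂R₂² = ½(6.67)(0.252)² + ½(6.55)(0.127)² = 0.2646 kg·m².
τ = F r = (7.96)(0.252) = 2.006 N·m.
α = τ/I = 2.006/0.2646 = 7.581 rad/s².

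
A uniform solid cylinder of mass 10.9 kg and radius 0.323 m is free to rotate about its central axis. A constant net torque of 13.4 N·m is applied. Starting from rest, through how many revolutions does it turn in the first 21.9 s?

≈ 899 revolutions

I = ½MR² = (1/2)(10.9)(0.323)² = 0.5686 kg·m².
α = τ/I = 13.4/0.5686 = 23.57 rad/s².
θ = ½αt² = ½(23.57)(21.9)² = 5651 rad.
Revolutions = θ/(2π) = 899.5.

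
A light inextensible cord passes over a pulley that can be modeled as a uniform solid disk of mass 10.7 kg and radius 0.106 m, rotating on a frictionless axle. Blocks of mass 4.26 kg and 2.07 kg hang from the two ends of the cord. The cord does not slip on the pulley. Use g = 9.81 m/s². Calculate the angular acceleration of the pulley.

α ≈ 17.4 rad/s²

I = ½MR² = (1/2)(10.7)(0.106)² = 0.06011 kg·m².
Heavier block: m₁g − T₁ = m₁a. Lighter block: T₂ − m₂g = m₂a.
Pulley: (T₁ − T₂)R = Iα = I(a/R), so T₁ − T₂ = (I/R²)a = (1/2)M_p a = 5.350·a.
Adding the three: (m₁ − m₂)g = (m₁ + m₂ + 5.350)a, so a = (4.26 − 2.07)(9.81)/(4.26 + 2.07 + 5.350) = 1.839 m/s².
α = a/R = 1.839/0.106 = 17.35 rad/s².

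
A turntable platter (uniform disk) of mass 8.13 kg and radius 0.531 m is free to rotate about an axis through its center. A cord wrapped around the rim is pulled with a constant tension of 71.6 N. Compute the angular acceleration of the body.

α ≈ 33.2 rad/s²

I = ½MR² = (1/2)(8.13)(0.531)² = 1.146 kg·m².
τ = F R = (71.6)(0.531) = 38.02 N·m.
From τ = Iα: α = 38.02/1.146 = 33.17 rad/s².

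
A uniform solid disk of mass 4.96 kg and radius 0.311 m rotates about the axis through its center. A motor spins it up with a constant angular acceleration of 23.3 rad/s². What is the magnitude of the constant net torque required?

I = ½MR² = (1/2)(4.96)(0.311)² = 0.2399 kg·m².
τ = Iα = (0.2399)(23.30) = 5.589 N·m.

τ ≈ 5.59 N·m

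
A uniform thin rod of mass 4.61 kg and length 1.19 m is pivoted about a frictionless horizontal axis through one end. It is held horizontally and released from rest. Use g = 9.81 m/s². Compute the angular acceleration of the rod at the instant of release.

α ≈ 12.4 rad/s²

About the pivot, I = (1/3)ML² = (1/3)(4.61)(1.19)² = 2.176 kg·m².
The weight acts at the center, a distance L/2 = 0.5950 m from the pivot; τ = Mg(L/2) = 26.91 N·m.
α = τ/I = 26.91/2.176 = 12.37 rad/s².
(Equivalently α = (3g/(2L)) = 12.37 rad/s².)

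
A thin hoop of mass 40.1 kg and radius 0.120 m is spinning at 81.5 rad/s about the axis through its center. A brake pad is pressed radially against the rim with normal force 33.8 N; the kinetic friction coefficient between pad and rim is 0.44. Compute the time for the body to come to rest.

I = MR² = (40.1)(0.120)² = 0.5774 kg·m².
Friction force f = μN = (0.44)(33.8) = 14.87 N at the rim; torque magnitude τ = fR = 1.785 N·m, opposing ω.
|α| = τ/I = 1.785/0.5774 = 3.091 rad/s² (deceleration).
0 = ω₀ − |α|t ⇒ t = ω₀/|α| = 81.5/3.091 = 26.37 s.

t ≈ 26.4 s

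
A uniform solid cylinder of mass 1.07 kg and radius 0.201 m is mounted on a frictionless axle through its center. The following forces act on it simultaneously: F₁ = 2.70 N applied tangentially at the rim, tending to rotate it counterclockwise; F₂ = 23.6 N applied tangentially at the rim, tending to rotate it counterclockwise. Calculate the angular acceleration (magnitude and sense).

I = ½MR² = (1/2)(1.07)(0.201)² = 0.02161 kg·m².
Taking counterclockwise as positive: τ₁ = +(2.70)(0.201) = +0.5427 N·m; τ₂ = +(23.6)(0.201) = +4.744 N·m.
Net torque τ = 5.286 N·m.
α = τ/I = 5.286/0.02161 = 244.6 rad/s².

α ≈ 245 rad/s², counterclockwise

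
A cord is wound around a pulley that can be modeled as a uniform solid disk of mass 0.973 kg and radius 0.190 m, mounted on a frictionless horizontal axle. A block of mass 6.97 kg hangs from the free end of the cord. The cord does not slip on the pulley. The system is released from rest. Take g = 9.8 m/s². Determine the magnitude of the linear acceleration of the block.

a ≈ 9.16 m/s²

I = ½MR² = (1/2)(0.973)(0.190)² = 0.01756 kg·m².
Block: mg − T = ma. Pulley: TR = Iα. No-slip: a = αR, so T = (I/R²)a = 0.4865·a.
Then mg = (m + 0.4865)a, so a = (6.97)(9.8)/(6.97 + 0.4865) = 9.161 m/s².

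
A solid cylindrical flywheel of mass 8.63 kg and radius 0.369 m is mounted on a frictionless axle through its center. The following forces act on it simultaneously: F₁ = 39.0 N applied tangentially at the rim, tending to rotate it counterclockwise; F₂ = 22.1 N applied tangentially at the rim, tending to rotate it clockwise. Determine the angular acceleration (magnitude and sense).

α ≈ 10.6 rad/s², counterclockwise

I = ½MR² = (1/2)(8.63)(0.369)² = 0.5875 kg·m².
Taking counterclockwise as positive: τ₁ = +(39.0)(0.369) = +14.39 N·m; τ₂ = −(22.1)(0.369) = −8.155 N·m.
Net torque τ = 6.236 N·m.
α = τ/I = 6.236/0.5875 = 10.61 rad/s².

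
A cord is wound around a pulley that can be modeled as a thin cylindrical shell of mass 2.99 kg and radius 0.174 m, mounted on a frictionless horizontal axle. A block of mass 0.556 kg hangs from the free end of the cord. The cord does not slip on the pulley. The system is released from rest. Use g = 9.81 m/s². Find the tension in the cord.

I = MR² = (2.99)(0.174)² = 0.09053 kg·m².
Block: mg − T = ma. Pulley: TR = Iα. No-slip: a = αR, so T = (I/R²)a = 2.990·a.
Then mg = (m + 2.990)a, so a = (0.556)(9.81)/(0.556 + 2.990) = 1.538 m/s².
T = 2.990·a = 4.599 N.

T ≈ 4.60 N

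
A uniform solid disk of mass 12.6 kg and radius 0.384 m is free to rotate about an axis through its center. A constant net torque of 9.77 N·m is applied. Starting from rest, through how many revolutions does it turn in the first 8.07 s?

≈ 54.5 revolutions

I = ½MR² = (1/2)(12.6)(0.384)² = 0.9290 kg·m².
α = τ/I = 9.77/0.9290 = 10.52 rad/s².
θ = ½αt² = ½(10.52)(8.07)² = 342.5 rad.
Revolutions = θ/(2π) = 54.50.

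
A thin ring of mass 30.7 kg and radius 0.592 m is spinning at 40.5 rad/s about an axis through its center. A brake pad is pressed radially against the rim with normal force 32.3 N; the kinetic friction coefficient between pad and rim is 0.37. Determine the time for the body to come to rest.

t ≈ 61.6 s

I = MR² = (30.7)(0.592)² = 10.76 kg·m².
Friction force f = μN = (0.37)(32.3) = 11.95 N at the rim; torque magnitude τ = fR = 7.075 N·m, opposing ω.
|α| = τ/I = 7.075/10.76 = 0.6576 rad/s² (deceleration).
0 = ω₀ − |α|t ⇒ t = ω₀/|α| = 40.5/0.6576 = 61.59 s.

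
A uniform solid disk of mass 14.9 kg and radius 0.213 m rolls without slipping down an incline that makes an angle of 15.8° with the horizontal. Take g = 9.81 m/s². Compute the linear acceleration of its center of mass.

Translation along the incline: Mg sinθ − f = Ma.
Rotation about the center: fR = Iα with I = ½MR². No-slip gives a = αR, so f = (I/R²)a = (1/2)M a.
Substituting: Mg sinθ = (1 + 0.5000)Ma, so a = g sinθ/(1 + 0.5000) = (9.81) sin 15.8° / 1.500 = 1.781 m/s².

a ≈ 1.78 m/s²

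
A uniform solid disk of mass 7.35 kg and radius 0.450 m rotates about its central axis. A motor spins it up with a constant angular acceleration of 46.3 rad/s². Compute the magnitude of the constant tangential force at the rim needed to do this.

I = ½MR² = (1/2)(7.35)(0.450)² = 0.7442 kg·m².
The required torque is τ = Iα = (0.7442)(46.30) = 34.46 N·m.
A tangential force at the rim gives τ = FR, so F = τ/R = 34.46/0.450 = 76.57 N.

F ≈ 76.6 N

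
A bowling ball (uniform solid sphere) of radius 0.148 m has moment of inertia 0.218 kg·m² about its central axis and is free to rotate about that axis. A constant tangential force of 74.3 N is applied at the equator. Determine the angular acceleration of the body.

τ = F R = (74.3)(0.148) = 11.00 N·m.
Newton's second law for rotation, τ = Iα, gives α = τ/I = 11.00/0.2180 = 50.44 rad/s².

α ≈ 50.4 rad/s²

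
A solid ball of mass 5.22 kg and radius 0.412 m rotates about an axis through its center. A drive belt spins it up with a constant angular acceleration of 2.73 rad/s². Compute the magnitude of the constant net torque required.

τ ≈ 0.968 N·m

I = (2/5)MR² = (2/5)(5.22)(0.412)² = 0.3544 kg·m².
τ = Iα = (0.3544)(2.730) = 0.9676 N·m.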